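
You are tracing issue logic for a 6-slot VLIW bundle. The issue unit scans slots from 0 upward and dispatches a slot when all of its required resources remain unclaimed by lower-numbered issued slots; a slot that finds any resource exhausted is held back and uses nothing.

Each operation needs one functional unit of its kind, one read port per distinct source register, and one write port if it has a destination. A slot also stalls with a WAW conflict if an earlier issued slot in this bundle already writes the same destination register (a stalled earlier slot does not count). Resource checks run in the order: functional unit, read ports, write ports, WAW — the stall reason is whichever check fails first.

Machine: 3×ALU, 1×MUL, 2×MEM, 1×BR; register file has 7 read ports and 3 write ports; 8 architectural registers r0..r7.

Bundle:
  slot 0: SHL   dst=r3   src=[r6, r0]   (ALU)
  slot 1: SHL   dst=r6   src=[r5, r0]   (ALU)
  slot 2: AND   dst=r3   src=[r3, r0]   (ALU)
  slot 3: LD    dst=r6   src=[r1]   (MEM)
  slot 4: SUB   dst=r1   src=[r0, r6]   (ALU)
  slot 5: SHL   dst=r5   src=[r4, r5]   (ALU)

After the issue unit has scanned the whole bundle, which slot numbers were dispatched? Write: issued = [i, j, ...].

slot 0 (ALU): ISSUE — free A2,Mu1,Ld2,B1 rp5 wp2
slot 1 (ALU): ISSUE — free A1,Mu1,Ld2,B1 rp3 wp1
slot 2 (ALU): stall WAW — free A1,Mu1,Ld2,B1 rp3 wp1
slot 3 (MEM): stall WAW — free A1,Mu1,Ld2,B1 rp3 wp1
slot 4 (ALU): ISSUE — free A0,Mu1,Ld2,B1 rp1 wp0
slot 5 (ALU): stall FU — free A0,Mu1,Ld2,B1 rp1 wp0

issued = [0, 1, 4]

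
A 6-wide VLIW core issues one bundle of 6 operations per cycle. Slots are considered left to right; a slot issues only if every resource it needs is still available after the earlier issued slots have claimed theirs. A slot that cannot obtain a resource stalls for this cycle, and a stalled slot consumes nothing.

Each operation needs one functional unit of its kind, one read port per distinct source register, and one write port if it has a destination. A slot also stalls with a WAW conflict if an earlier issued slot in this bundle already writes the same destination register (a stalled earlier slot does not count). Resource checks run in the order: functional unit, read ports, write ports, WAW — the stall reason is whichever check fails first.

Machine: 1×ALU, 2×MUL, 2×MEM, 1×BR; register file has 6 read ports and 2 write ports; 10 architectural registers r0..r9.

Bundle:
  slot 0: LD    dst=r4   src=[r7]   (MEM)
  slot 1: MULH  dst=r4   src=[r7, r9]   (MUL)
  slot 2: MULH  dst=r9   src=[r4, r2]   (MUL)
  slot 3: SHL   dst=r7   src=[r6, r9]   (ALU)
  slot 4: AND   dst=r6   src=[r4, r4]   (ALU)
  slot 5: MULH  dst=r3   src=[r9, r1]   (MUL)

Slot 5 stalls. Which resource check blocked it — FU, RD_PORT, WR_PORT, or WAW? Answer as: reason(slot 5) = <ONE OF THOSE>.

#0 MEM src=r7 dispatched  <A:1 Mu:2 Ld:1 B:1 rd:5 wr:1>
#1 MUL src=r7,r9 held:WAW  <A:1 Mu:2 Ld:1 B:1 rd:5 wr:1>
#2 MUL src=r4,r2 dispatched  <A:1 Mu:1 Ld:1 B:1 rd:3 wr:0>
#3 ALU src=r6,r9 held:WR_PORT  <A:1 Mu:1 Ld:1 B:1 rd:3 wr:0>
#4 ALU src=r4,r4 held:WR_PORT  <A:1 Mu:1 Ld:1 B:1 rd:3 wr:0>
#5 MUL src=r9,r1 held:WR_PORT  <A:1 Mu:1 Ld:1 B:1 rd:3 wr:0>

reason(slot 5) = WR_PORT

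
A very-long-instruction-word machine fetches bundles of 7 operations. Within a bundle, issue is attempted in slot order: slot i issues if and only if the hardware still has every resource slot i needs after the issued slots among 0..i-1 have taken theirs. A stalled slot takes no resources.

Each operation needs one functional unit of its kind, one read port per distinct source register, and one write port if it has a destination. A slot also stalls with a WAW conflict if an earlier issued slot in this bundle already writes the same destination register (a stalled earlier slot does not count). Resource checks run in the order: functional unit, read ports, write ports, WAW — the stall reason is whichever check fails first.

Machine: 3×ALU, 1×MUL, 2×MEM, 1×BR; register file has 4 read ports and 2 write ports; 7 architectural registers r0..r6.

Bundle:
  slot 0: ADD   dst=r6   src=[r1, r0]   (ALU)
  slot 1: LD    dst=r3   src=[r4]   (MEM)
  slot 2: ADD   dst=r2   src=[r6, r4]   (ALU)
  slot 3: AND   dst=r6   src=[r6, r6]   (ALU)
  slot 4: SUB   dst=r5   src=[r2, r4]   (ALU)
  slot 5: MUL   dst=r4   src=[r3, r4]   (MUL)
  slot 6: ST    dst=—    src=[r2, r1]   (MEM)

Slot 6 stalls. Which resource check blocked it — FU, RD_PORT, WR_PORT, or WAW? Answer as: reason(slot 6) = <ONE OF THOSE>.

reason(slot 6) = RD_PORT

[0] ALU needs rd=2 wr=1: ok; after: ALU=2 MUL=1 MEM=2 BR=1, R=2, W=1
[1] MEM needs rd=1 wr=1: ok; after: ALU=2 MUL=1 MEM=1 BR=1, R=1, W=0
[2] ALU needs rd=2 wr=1: RD_PORT; after: ALU=2 MUL=1 MEM=1 BR=1, R=1, W=0
[3] ALU needs rd=1 wr=1: WR_PORT; after: ALU=2 MUL=1 MEM=1 BR=1, R=1, W=0
[4] ALU needs rd=2 wr=1: RD_PORT; after: ALU=2 MUL=1 MEM=1 BR=1, R=1, W=0
[5] MUL needs rd=2 wr=1: RD_PORT; after: ALU=2 MUL=1 MEM=1 BR=1, R=1, W=0
[6] MEM needs rd=2 wr=0: RD_PORT; after: ALU=2 MUL=1 MEM=1 BR=1, R=1, W=0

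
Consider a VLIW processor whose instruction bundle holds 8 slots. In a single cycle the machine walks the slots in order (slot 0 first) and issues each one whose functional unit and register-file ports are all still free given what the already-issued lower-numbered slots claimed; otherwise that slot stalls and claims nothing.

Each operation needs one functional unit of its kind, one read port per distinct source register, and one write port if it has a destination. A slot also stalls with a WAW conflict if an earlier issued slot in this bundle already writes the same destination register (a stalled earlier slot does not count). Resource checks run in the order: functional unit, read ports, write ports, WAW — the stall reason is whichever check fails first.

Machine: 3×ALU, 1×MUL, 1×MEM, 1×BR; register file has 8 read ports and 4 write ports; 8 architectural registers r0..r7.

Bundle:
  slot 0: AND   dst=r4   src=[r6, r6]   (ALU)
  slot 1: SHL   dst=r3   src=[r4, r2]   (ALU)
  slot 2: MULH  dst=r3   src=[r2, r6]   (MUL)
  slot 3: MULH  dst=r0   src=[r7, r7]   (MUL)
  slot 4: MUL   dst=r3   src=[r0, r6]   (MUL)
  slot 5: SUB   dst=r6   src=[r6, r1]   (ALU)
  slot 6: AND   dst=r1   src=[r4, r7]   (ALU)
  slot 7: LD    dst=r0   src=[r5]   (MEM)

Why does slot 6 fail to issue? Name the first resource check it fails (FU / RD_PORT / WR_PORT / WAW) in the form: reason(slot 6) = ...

slot 0 (ALU): ISSUE — free A2,Mu1,Ld1,B1 rp7 wp3
slot 1 (ALU): ISSUE — free A1,Mu1,Ld1,B1 rp5 wp2
slot 2 (MUL): stall WAW — free A1,Mu1,Ld1,B1 rp5 wp2
slot 3 (MUL): ISSUE — free A1,Mu0,Ld1,B1 rp4 wp1
slot 4 (MUL): stall FU — free A1,Mu0,Ld1,B1 rp4 wp1
slot 5 (ALU): ISSUE — free A0,Mu0,Ld1,B1 rp2 wp0
slot 6 (ALU): stall FU — free A0,Mu0,Ld1,B1 rp2 wp0
slot 7 (MEM): stall WR_PORT — free A0,Mu0,Ld1,B1 rp2 wp0

reason(slot 6) = FU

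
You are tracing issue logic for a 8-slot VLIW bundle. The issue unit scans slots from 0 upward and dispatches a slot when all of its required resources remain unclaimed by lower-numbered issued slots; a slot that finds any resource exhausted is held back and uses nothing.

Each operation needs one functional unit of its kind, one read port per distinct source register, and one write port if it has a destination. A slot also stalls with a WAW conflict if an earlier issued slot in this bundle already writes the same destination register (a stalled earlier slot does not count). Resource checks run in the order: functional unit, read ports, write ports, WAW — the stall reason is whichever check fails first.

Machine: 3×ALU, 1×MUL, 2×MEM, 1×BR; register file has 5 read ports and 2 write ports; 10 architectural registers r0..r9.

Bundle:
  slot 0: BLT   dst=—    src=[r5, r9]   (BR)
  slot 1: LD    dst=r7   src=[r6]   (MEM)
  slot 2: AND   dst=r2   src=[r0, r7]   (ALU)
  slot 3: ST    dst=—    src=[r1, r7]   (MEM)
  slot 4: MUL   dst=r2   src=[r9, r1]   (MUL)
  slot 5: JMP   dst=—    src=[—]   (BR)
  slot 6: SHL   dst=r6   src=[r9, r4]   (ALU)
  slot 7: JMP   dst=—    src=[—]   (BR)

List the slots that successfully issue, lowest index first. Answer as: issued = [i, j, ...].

#0 BR src=r5,r9 dispatched  <A:3 Mu:1 Ld:2 B:0 rd:3 wr:2>
#1 MEM src=r6 dispatched  <A:3 Mu:1 Ld:1 B:0 rd:2 wr:1>
#2 ALU src=r0,r7 dispatched  <A:2 Mu:1 Ld:1 B:0 rd:0 wr:0>
#3 MEM src=r1,r7 held:RD_PORT  <A:2 Mu:1 Ld:1 B:0 rd:0 wr:0>
#4 MUL src=r9,r1 held:RD_PORT  <A:2 Mu:1 Ld:1 B:0 rd:0 wr:0>
#5 BR src=- held:FU  <A:2 Mu:1 Ld:1 B:0 rd:0 wr:0>
#6 ALU src=r9,r4 held:RD_PORT  <A:2 Mu:1 Ld:1 B:0 rd:0 wr:0>
#7 BR src=- held:FU  <A:2 Mu:1 Ld:1 B:0 rd:0 wr:0>

issued = [0, 1, 2]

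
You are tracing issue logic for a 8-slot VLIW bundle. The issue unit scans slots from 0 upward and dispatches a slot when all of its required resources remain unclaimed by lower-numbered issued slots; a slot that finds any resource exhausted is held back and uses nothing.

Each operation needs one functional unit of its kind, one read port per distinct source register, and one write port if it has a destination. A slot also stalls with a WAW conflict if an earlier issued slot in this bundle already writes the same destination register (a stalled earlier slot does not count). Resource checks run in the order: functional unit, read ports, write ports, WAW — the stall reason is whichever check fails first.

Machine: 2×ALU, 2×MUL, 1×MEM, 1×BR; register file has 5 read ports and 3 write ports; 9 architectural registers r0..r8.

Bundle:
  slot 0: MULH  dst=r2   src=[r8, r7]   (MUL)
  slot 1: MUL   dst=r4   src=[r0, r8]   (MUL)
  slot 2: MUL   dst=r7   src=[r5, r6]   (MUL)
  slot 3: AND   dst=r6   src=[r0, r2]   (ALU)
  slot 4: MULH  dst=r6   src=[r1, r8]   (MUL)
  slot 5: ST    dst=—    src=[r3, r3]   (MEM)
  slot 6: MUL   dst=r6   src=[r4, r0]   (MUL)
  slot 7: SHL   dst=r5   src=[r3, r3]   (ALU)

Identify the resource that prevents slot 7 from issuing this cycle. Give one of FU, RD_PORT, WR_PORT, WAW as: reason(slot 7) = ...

[0] MUL needs rd=2 wr=1: ok; after: ALU=2 MUL=1 MEM=1 BR=1, R=3, W=2
[1] MUL needs rd=2 wr=1: ok; after: ALU=2 MUL=0 MEM=1 BR=1, R=1, W=1
[2] MUL needs rd=2 wr=1: FU; after: ALU=2 MUL=0 MEM=1 BR=1, R=1, W=1
[3] ALU needs rd=2 wr=1: RD_PORT; after: ALU=2 MUL=0 MEM=1 BR=1, R=1, W=1
[4] MUL needs rd=2 wr=1: FU; after: ALU=2 MUL=0 MEM=1 BR=1, R=1, W=1
[5] MEM needs rd=1 wr=0: ok; after: ALU=2 MUL=0 MEM=0 BR=1, R=0, W=1
[6] MUL needs rd=2 wr=1: FU; after: ALU=2 MUL=0 MEM=0 BR=1, R=0, W=1
[7] ALU needs rd=1 wr=1: RD_PORT; after: ALU=2 MUL=0 MEM=0 BR=1, R=0, W=1

reason(slot 7) = RD_PORT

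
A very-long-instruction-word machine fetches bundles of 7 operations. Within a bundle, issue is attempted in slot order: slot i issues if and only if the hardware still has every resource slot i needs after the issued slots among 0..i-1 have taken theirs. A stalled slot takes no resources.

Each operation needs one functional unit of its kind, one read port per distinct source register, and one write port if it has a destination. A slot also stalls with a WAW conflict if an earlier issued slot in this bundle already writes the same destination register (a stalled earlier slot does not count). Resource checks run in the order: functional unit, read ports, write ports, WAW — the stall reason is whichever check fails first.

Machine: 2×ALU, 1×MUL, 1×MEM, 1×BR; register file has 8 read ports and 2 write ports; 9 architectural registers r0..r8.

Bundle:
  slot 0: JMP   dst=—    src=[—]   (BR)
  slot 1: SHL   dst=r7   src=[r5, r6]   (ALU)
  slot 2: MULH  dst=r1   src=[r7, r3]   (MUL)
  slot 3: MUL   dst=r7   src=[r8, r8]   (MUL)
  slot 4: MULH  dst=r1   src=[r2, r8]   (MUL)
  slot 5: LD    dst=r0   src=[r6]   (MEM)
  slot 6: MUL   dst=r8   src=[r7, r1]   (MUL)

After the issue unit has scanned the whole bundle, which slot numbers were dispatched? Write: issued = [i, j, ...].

slot 0 (BR): ISSUE — free A2,Mu1,Ld1,B0 rp8 wp2
slot 1 (ALU): ISSUE — free A1,Mu1,Ld1,B0 rp6 wp1
slot 2 (MUL): ISSUE — free A1,Mu0,Ld1,B0 rp4 wp0
slot 3 (MUL): stall FU — free A1,Mu0,Ld1,B0 rp4 wp0
slot 4 (MUL): stall FU — free A1,Mu0,Ld1,B0 rp4 wp0
slot 5 (MEM): stall WR_PORT — free A1,Mu0,Ld1,B0 rp4 wp0
slot 6 (MUL): stall FU — free A1,Mu0,Ld1,B0 rp4 wp0

issued = [0, 1, 2]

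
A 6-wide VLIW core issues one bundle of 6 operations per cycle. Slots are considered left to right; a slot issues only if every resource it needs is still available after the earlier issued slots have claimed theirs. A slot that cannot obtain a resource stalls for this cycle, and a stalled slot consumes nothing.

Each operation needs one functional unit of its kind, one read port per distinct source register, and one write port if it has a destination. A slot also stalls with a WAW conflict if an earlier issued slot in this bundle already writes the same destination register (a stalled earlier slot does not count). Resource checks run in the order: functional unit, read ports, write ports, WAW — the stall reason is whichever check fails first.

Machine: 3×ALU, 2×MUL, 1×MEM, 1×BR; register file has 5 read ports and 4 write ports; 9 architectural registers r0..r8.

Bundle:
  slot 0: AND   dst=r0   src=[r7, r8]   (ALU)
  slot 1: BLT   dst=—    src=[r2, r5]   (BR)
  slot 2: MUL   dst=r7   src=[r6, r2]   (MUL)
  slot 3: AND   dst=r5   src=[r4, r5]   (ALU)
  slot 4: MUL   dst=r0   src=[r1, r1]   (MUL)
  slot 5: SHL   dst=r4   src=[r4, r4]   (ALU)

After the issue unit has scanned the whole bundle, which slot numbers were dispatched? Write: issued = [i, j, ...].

issued = [0, 1, 5]

(0) want 1×ALU +2rd +1wr — yes → AL2|MU2|ME1|BR1|rd3|wr3
(1) want 1×BR +2rd +0wr — yes → AL2|MU2|ME1|BR0|rd1|wr3
(2) want 1×MUL +2rd +1wr — RD_PORT → AL2|MU2|ME1|BR0|rd1|wr3
(3) want 1×ALU +2rd +1wr — RD_PORT → AL2|MU2|ME1|BR0|rd1|wr3
(4) want 1×MUL +1rd +1wr — WAW → AL2|MU2|ME1|BR0|rd1|wr3
(5) want 1×ALU +1rd +1wr — yes → AL1|MU2|ME1|BR0|rd0|wr2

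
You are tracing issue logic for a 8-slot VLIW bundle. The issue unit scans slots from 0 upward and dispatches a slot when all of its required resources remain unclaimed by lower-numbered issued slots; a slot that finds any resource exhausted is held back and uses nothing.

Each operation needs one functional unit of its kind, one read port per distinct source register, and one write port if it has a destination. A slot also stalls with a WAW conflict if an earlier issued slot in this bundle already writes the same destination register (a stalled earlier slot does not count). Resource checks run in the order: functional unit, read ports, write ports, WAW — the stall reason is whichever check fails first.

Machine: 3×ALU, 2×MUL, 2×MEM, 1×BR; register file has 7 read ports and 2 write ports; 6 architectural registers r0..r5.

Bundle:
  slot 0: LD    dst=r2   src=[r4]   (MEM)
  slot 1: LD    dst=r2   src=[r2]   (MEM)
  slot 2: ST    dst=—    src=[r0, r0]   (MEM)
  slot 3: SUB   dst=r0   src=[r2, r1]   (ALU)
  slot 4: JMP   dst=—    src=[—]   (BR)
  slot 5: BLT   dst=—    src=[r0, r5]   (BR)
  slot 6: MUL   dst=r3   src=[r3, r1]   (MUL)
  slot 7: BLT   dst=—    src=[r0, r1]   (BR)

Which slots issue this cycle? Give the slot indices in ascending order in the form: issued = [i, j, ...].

[0] MEM needs rd=1 wr=1: ok; after: ALU=3 MUL=2 MEM=1 BR=1, R=6, W=1
[1] MEM needs rd=1 wr=1: WAW; after: ALU=3 MUL=2 MEM=1 BR=1, R=6, W=1
[2] MEM needs rd=1 wr=0: ok; after: ALU=3 MUL=2 MEM=0 BR=1, R=5, W=1
[3] ALU needs rd=2 wr=1: ok; after: ALU=2 MUL=2 MEM=0 BR=1, R=3, W=0
[4] BR needs rd=0 wr=0: ok; after: ALU=2 MUL=2 MEM=0 BR=0, R=3, W=0
[5] BR needs rd=2 wr=0: FU; after: ALU=2 MUL=2 MEM=0 BR=0, R=3, W=0
[6] MUL needs rd=2 wr=1: WR_PORT; after: ALU=2 MUL=2 MEM=0 BR=0, R=3, W=0
[7] BR needs rd=2 wr=0: FU; after: ALU=2 MUL=2 MEM=0 BR=0, R=3, W=0

issued = [0, 2, 3, 4]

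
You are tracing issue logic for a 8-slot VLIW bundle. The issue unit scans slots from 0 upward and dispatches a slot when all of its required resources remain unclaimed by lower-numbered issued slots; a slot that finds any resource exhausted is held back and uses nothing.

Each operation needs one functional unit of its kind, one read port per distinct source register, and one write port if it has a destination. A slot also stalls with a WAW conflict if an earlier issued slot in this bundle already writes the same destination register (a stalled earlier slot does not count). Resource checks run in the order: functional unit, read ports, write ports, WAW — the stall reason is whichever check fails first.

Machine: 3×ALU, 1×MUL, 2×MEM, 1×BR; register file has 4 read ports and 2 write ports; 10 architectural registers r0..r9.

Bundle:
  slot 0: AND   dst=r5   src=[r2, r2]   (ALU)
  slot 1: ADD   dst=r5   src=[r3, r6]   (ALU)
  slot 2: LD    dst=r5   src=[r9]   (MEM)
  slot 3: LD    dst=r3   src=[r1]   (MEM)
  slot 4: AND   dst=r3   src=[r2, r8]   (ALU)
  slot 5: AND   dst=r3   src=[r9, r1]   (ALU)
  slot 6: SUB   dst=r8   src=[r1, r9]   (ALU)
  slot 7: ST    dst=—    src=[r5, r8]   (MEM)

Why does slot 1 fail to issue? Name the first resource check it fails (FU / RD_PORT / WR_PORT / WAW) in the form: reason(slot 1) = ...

reason(slot 1) = WAW

[0] ALU needs rd=1 wr=1: ok; after: ALU=2 MUL=1 MEM=2 BR=1, R=3, W=1
[1] ALU needs rd=2 wr=1: WAW; after: ALU=2 MUL=1 MEM=2 BR=1, R=3, W=1
[2] MEM needs rd=1 wr=1: WAW; after: ALU=2 MUL=1 MEM=2 BR=1, R=3, W=1
[3] MEM needs rd=1 wr=1: ok; after: ALU=2 MUL=1 MEM=1 BR=1, R=2, W=0
[4] ALU needs rd=2 wr=1: WR_PORT; after: ALU=2 MUL=1 MEM=1 BR=1, R=2, W=0
[5] ALU needs rd=2 wr=1: WR_PORT; after: ALU=2 MUL=1 MEM=1 BR=1, R=2, W=0
[6] ALU needs rd=2 wr=1: WR_PORT; after: ALU=2 MUL=1 MEM=1 BR=1, R=2, W=0
[7] MEM needs rd=2 wr=0: ok; after: ALU=2 MUL=1 MEM=0 BR=1, R=0, W=0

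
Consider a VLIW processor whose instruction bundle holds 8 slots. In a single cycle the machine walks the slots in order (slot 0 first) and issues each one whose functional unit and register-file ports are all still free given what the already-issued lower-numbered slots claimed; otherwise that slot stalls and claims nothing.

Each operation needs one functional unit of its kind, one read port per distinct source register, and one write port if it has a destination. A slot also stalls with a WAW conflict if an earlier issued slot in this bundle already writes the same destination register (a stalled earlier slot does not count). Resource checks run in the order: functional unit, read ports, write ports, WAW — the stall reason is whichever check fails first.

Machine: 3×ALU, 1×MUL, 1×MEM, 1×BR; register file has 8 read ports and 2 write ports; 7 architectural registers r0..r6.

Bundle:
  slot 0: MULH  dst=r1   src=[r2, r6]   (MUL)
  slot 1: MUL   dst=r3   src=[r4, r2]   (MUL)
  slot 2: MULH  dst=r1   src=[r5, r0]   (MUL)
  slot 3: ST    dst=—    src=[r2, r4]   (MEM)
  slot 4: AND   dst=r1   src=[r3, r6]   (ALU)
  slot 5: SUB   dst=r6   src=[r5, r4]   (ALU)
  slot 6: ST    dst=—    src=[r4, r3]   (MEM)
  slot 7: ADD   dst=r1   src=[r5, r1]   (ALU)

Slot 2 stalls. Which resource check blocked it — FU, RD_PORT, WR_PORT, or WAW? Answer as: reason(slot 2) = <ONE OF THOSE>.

(0) want 1×MUL +2rd +1wr — yes → AL3|MU0|ME1|BR1|rd6|wr1
(1) want 1×MUL +2rd +1wr — FU → AL3|MU0|ME1|BR1|rd6|wr1
(2) want 1×MUL +2rd +1wr — FU → AL3|MU0|ME1|BR1|rd6|wr1
(3) want 1×MEM +2rd +0wr — yes → AL3|MU0|ME0|BR1|rd4|wr1
(4) want 1×ALU +2rd +1wr — WAW → AL3|MU0|ME0|BR1|rd4|wr1
(5) want 1×ALU +2rd +1wr — yes → AL2|MU0|ME0|BR1|rd2|wr0
(6) want 1×MEM +2rd +0wr — FU → AL2|MU0|ME0|BR1|rd2|wr0
(7) want 1×ALU +2rd +1wr — WR_PORT → AL2|MU0|ME0|BR1|rd2|wr0

reason(slot 2) = FU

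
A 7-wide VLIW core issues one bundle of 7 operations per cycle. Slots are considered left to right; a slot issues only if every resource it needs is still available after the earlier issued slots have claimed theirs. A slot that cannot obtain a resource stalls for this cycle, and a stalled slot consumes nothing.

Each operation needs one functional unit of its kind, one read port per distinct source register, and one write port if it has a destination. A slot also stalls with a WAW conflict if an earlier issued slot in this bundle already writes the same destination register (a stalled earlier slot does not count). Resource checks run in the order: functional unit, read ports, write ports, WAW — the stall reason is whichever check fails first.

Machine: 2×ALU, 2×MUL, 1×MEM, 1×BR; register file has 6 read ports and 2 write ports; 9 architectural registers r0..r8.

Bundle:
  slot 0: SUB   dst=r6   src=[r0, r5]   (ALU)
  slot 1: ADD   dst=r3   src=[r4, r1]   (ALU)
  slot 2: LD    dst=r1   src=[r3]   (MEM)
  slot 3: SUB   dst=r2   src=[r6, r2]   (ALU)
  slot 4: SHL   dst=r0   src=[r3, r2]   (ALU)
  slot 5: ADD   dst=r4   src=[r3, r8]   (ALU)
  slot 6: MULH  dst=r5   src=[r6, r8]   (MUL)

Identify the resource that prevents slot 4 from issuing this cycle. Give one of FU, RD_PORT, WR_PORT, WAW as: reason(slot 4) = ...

reason(slot 4) = FU

[0] ALU needs rd=2 wr=1: ok; after: ALU=1 MUL=2 MEM=1 BR=1, R=4, W=1
[1] ALU needs rd=2 wr=1: ok; after: ALU=0 MUL=2 MEM=1 BR=1, R=2, W=0
[2] MEM needs rd=1 wr=1: WR_PORT; after: ALU=0 MUL=2 MEM=1 BR=1, R=2, W=0
[3] ALU needs rd=2 wr=1: FU; after: ALU=0 MUL=2 MEM=1 BR=1, R=2, W=0
[4] ALU needs rd=2 wr=1: FU; after: ALU=0 MUL=2 MEM=1 BR=1, R=2, W=0
[5] ALU needs rd=2 wr=1: FU; after: ALU=0 MUL=2 MEM=1 BR=1, R=2, W=0
[6] MUL needs rd=2 wr=1: WR_PORT; after: ALU=0 MUL=2 MEM=1 BR=1, R=2, W=0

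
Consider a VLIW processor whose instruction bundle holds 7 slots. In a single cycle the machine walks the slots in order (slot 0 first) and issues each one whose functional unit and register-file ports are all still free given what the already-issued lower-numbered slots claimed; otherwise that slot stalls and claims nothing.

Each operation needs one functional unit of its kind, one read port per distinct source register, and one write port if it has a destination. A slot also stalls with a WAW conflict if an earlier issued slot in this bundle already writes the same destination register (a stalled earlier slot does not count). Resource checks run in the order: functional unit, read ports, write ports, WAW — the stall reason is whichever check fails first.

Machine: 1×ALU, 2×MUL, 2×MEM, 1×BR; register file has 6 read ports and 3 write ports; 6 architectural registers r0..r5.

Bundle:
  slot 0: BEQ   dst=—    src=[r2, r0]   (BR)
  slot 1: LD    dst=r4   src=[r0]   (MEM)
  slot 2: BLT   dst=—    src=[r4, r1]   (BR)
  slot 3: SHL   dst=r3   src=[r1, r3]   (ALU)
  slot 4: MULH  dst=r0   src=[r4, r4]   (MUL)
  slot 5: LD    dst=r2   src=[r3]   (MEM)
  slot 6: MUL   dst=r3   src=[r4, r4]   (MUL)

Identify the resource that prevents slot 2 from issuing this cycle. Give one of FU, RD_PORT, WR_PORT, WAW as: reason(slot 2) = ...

(0) want 1×BR +2rd +0wr — yes → AL1|MU2|ME2|BR0|rd4|wr3
(1) want 1×MEM +1rd +1wr — yes → AL1|MU2|ME1|BR0|rd3|wr2
(2) want 1×BR +2rd +0wr — FU → AL1|MU2|ME1|BR0|rd3|wr2
(3) want 1×ALU +2rd +1wr — yes → AL0|MU2|ME1|BR0|rd1|wr1
(4) want 1×MUL +1rd +1wr — yes → AL0|MU1|ME1|BR0|rd0|wr0
(5) want 1×MEM +1rd +1wr — RD_PORT → AL0|MU1|ME1|BR0|rd0|wr0
(6) want 1×MUL +1rd +1wr — RD_PORT → AL0|MU1|ME1|BR0|rd0|wr0

reason(slot 2) = FU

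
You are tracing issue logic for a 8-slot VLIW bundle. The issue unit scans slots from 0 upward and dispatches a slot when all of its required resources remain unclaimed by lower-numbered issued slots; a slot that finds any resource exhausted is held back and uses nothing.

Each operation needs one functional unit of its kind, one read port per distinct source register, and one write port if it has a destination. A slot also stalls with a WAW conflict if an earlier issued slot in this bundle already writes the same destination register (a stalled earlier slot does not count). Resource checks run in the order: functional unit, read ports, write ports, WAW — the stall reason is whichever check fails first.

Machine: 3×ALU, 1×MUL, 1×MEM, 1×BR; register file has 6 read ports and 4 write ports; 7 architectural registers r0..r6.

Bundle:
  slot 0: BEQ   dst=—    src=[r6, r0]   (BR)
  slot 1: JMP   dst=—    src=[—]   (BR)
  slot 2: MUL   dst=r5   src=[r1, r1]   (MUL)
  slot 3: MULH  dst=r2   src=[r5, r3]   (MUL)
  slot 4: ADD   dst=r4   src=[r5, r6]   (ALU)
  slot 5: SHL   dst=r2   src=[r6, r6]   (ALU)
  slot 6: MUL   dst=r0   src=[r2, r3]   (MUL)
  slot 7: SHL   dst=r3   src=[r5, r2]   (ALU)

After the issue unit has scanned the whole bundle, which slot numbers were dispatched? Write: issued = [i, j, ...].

(0) want 1×BR +2rd +0wr — yes → AL3|MU1|ME1|BR0|rd4|wr4
(1) want 1×BR +0rd +0wr — FU → AL3|MU1|ME1|BR0|rd4|wr4
(2) want 1×MUL +1rd +1wr — yes → AL3|MU0|ME1|BR0|rd3|wr3
(3) want 1×MUL +2rd +1wr — FU → AL3|MU0|ME1|BR0|rd3|wr3
(4) want 1×ALU +2rd +1wr — yes → AL2|MU0|ME1|BR0|rd1|wr2
(5) want 1×ALU +1rd +1wr — yes → AL1|MU0|ME1|BR0|rd0|wr1
(6) want 1×MUL +2rd +1wr — FU → AL1|MU0|ME1|BR0|rd0|wr1
(7) want 1×ALU +2rd +1wr — RD_PORT → AL1|MU0|ME1|BR0|rd0|wr1

issued = [0, 2, 4, 5]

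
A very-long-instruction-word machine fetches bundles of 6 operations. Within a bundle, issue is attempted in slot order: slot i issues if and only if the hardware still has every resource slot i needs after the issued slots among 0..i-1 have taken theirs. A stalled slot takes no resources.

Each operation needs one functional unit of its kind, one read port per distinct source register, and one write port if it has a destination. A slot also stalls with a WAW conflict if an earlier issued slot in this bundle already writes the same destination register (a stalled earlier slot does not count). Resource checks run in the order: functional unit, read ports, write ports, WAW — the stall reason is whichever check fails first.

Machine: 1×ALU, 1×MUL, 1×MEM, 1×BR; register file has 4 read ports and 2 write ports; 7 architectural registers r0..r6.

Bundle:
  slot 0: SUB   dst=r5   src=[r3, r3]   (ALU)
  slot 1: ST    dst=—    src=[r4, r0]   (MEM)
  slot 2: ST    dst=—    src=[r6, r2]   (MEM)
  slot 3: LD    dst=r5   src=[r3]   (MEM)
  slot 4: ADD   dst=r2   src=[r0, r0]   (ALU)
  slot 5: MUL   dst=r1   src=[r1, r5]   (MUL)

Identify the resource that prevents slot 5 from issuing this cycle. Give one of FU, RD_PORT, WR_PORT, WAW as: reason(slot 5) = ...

reason(slot 5) = RD_PORT

(0) want 1×ALU +1rd +1wr — yes → AL0|MU1|ME1|BR1|rd3|wr1
(1) want 1×MEM +2rd +0wr — yes → AL0|MU1|ME0|BR1|rd1|wr1
(2) want 1×MEM +2rd +0wr — FU → AL0|MU1|ME0|BR1|rd1|wr1
(3) want 1×MEM +1rd +1wr — FU → AL0|MU1|ME0|BR1|rd1|wr1
(4) want 1×ALU +1rd +1wr — FU → AL0|MU1|ME0|BR1|rd1|wr1
(5) want 1×MUL +2rd +1wr — RD_PORT → AL0|MU1|ME0|BR1|rd1|wr1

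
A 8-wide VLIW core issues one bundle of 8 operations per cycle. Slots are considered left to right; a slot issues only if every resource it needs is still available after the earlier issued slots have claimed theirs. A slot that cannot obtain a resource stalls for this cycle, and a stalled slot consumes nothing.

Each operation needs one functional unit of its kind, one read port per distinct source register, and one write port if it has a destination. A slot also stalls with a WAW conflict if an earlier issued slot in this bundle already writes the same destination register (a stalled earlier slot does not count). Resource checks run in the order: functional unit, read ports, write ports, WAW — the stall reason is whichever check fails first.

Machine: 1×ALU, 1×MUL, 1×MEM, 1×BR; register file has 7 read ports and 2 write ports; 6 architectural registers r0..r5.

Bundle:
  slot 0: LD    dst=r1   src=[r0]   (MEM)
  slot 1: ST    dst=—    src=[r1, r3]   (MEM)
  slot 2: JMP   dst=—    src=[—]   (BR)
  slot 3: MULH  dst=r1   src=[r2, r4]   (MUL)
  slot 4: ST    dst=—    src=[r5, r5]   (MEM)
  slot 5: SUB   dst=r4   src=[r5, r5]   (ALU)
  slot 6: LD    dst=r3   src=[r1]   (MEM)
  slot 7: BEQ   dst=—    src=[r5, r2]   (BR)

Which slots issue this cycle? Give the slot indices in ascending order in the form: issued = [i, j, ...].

  0. MEM→r1 ⇒ go  {1A/1Mu/0Ld/1B | 6r 1w}
  1. MEM ⇒ no(FU)  {1A/1Mu/0Ld/1B | 6r 1w}
  2. BR ⇒ go  {1A/1Mu/0Ld/0B | 6r 1w}
  3. MUL→r1 ⇒ no(WAW)  {1A/1Mu/0Ld/0B | 6r 1w}
  4. MEM ⇒ no(FU)  {1A/1Mu/0Ld/0B | 6r 1w}
  5. ALU→r4 ⇒ go  {0A/1Mu/0Ld/0B | 5r 0w}
  6. MEM→r3 ⇒ no(FU)  {0A/1Mu/0Ld/0B | 5r 0w}
  7. BR ⇒ no(FU)  {0A/1Mu/0Ld/0B | 5r 0w}

issued = [0, 2, 5]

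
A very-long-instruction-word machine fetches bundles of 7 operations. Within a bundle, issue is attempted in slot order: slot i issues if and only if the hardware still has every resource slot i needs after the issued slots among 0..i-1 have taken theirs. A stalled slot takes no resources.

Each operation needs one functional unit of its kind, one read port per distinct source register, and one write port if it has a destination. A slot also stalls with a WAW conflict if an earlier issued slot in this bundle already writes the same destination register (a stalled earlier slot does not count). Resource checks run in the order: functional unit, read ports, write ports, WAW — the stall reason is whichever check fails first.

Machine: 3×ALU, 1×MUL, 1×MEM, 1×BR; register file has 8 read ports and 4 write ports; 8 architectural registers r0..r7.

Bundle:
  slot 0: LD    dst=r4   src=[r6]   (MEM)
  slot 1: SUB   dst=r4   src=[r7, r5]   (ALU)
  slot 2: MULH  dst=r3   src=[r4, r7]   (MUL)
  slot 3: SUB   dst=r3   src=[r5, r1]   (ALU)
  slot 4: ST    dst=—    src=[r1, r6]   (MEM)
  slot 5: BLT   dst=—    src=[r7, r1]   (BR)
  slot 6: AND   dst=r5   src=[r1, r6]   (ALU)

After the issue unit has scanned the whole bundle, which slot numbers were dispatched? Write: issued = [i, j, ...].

#0 MEM src=r6 dispatched  <A:3 Mu:1 Ld:0 B:1 rd:7 wr:3>
#1 ALU src=r7,r5 held:WAW  <A:3 Mu:1 Ld:0 B:1 rd:7 wr:3>
#2 MUL src=r4,r7 dispatched  <A:3 Mu:0 Ld:0 B:1 rd:5 wr:2>
#3 ALU src=r5,r1 held:WAW  <A:3 Mu:0 Ld:0 B:1 rd:5 wr:2>
#4 MEM src=r1,r6 held:FU  <A:3 Mu:0 Ld:0 B:1 rd:5 wr:2>
#5 BR src=r7,r1 dispatched  <A:3 Mu:0 Ld:0 B:0 rd:3 wr:2>
#6 ALU src=r1,r6 dispatched  <A:2 Mu:0 Ld:0 B:0 rd:1 wr:1>

issued = [0, 2, 5, 6]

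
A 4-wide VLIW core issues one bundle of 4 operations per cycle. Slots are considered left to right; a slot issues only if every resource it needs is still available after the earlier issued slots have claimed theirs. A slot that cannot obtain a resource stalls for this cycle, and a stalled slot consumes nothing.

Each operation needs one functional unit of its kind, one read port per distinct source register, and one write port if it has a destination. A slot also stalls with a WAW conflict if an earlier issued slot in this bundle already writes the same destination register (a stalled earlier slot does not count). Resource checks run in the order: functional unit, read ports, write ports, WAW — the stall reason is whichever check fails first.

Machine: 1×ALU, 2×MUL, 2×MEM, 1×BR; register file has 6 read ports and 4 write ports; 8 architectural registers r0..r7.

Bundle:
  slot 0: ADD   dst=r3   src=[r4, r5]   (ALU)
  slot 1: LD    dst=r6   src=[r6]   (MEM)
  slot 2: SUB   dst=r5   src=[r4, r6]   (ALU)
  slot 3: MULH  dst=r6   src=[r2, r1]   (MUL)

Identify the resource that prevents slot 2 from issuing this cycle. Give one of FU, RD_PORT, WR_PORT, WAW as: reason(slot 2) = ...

reason(slot 2) = FU

(0) want 1×ALU +2rd +1wr — yes → AL0|MU2|ME2|BR1|rd4|wr3
(1) want 1×MEM +1rd +1wr — yes → AL0|MU2|ME1|BR1|rd3|wr2
(2) want 1×ALU +2rd +1wr — FU → AL0|MU2|ME1|BR1|rd3|wr2
(3) want 1×MUL +2rd +1wr — WAW → AL0|MU2|ME1|BR1|rd3|wr2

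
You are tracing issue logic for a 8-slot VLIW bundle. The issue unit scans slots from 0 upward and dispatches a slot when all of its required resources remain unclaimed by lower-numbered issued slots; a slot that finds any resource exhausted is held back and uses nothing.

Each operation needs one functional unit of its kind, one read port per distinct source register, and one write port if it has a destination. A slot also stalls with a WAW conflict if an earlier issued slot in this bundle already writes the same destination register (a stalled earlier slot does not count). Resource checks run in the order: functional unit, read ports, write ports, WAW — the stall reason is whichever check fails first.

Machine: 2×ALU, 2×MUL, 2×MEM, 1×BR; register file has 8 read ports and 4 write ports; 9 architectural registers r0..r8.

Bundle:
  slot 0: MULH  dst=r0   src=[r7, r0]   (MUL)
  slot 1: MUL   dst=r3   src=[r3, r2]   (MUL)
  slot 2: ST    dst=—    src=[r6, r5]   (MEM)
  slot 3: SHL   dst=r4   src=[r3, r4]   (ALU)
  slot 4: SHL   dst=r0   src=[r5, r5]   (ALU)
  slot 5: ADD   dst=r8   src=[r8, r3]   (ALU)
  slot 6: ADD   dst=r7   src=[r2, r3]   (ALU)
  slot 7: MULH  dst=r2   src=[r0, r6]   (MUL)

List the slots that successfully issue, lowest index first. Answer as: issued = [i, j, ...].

issued = [0, 1, 2, 3]

slot 0 (MUL): ISSUE — free A2,Mu1,Ld2,B1 rp6 wp3
slot 1 (MUL): ISSUE — free A2,Mu0,Ld2,B1 rp4 wp2
slot 2 (MEM): ISSUE — free A2,Mu0,Ld1,B1 rp2 wp2
slot 3 (ALU): ISSUE — free A1,Mu0,Ld1,B1 rp0 wp1
slot 4 (ALU): stall RD_PORT — free A1,Mu0,Ld1,B1 rp0 wp1
slot 5 (ALU): stall RD_PORT — free A1,Mu0,Ld1,B1 rp0 wp1
slot 6 (ALU): stall RD_PORT — free A1,Mu0,Ld1,B1 rp0 wp1
slot 7 (MUL): stall FU — free A1,Mu0,Ld1,B1 rp0 wp1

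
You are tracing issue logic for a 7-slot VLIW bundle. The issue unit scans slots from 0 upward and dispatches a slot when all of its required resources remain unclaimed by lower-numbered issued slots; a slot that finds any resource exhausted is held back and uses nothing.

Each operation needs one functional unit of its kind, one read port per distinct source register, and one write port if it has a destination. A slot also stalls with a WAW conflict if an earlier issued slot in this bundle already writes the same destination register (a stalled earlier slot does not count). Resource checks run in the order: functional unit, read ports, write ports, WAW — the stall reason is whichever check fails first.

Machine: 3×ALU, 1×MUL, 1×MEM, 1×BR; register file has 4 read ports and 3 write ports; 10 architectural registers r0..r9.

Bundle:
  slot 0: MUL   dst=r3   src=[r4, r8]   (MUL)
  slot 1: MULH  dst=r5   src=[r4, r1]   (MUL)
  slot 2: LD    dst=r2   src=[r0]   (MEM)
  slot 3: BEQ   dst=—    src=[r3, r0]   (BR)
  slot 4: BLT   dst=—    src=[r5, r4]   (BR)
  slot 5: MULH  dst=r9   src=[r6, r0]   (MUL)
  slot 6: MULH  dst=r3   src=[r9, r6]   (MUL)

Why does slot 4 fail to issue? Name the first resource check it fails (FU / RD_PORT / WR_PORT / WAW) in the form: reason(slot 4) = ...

  0. MUL→r3 ⇒ go  {3A/0Mu/1Ld/1B | 2r 2w}
  1. MUL→r5 ⇒ no(FU)  {3A/0Mu/1Ld/1B | 2r 2w}
  2. MEM→r2 ⇒ go  {3A/0Mu/0Ld/1B | 1r 1w}
  3. BR ⇒ no(RD_PORT)  {3A/0Mu/0Ld/1B | 1r 1w}
  4. BR ⇒ no(RD_PORT)  {3A/0Mu/0Ld/1B | 1r 1w}
  5. MUL→r9 ⇒ no(FU)  {3A/0Mu/0Ld/1B | 1r 1w}
  6. MUL→r3 ⇒ no(FU)  {3A/0Mu/0Ld/1B | 1r 1w}

reason(slot 4) = RD_PORT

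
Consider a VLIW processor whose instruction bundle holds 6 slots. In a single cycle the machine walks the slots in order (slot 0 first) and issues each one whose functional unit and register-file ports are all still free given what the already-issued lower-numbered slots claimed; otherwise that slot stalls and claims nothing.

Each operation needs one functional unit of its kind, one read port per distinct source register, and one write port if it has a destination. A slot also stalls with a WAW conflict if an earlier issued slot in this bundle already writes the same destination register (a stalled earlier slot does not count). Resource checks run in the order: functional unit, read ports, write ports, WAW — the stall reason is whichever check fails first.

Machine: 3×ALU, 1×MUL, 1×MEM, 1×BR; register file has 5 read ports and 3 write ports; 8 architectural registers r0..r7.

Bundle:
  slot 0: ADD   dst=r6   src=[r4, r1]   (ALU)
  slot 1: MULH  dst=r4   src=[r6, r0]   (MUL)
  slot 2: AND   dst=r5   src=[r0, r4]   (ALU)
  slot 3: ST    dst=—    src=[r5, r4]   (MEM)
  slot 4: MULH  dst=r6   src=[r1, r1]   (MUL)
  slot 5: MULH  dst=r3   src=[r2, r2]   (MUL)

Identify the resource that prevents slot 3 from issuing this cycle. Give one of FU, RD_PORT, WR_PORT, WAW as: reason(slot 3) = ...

reason(slot 3) = RD_PORT

  0. ALU→r6 ⇒ go  {2A/1Mu/1Ld/1B | 3r 2w}
  1. MUL→r4 ⇒ go  {2A/0Mu/1Ld/1B | 1r 1w}
  2. ALU→r5 ⇒ no(RD_PORT)  {2A/0Mu/1Ld/1B | 1r 1w}
  3. MEM ⇒ no(RD_PORT)  {2A/0Mu/1Ld/1B | 1r 1w}
  4. MUL→r6 ⇒ no(FU)  {2A/0Mu/1Ld/1B | 1r 1w}
  5. MUL→r3 ⇒ no(FU)  {2A/0Mu/1Ld/1B | 1r 1w}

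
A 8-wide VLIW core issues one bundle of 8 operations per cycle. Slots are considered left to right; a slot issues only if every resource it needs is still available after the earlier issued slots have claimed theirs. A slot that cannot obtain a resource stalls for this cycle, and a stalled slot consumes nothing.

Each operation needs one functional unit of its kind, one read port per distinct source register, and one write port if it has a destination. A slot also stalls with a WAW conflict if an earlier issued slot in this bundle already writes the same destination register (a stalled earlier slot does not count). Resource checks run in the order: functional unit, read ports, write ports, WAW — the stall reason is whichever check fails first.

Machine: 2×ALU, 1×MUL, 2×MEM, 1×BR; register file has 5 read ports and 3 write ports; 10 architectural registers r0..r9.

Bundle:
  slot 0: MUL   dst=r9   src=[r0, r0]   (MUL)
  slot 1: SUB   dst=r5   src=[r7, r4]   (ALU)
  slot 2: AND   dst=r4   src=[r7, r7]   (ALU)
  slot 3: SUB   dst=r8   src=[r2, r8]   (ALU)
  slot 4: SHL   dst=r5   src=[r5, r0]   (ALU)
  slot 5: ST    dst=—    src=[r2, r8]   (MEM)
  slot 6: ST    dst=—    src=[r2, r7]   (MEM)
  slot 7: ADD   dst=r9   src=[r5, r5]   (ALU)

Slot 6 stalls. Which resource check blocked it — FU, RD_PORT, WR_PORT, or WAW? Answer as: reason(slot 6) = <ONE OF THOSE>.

(0) want 1×MUL +1rd +1wr — yes → AL2|MU0|ME2|BR1|rd4|wr2
(1) want 1×ALU +2rd +1wr — yes → AL1|MU0|ME2|BR1|rd2|wr1
(2) want 1×ALU +1rd +1wr — yes → AL0|MU0|ME2|BR1|rd1|wr0
(3) want 1×ALU +2rd +1wr — FU → AL0|MU0|ME2|BR1|rd1|wr0
(4) want 1×ALU +2rd +1wr — FU → AL0|MU0|ME2|BR1|rd1|wr0
(5) want 1×MEM +2rd +0wr — RD_PORT → AL0|MU0|ME2|BR1|rd1|wr0
(6) want 1×MEM +2rd +0wr — RD_PORT → AL0|MU0|ME2|BR1|rd1|wr0
(7) want 1×ALU +1rd +1wr — FU → AL0|MU0|ME2|BR1|rd1|wr0

reason(slot 6) = RD_PORT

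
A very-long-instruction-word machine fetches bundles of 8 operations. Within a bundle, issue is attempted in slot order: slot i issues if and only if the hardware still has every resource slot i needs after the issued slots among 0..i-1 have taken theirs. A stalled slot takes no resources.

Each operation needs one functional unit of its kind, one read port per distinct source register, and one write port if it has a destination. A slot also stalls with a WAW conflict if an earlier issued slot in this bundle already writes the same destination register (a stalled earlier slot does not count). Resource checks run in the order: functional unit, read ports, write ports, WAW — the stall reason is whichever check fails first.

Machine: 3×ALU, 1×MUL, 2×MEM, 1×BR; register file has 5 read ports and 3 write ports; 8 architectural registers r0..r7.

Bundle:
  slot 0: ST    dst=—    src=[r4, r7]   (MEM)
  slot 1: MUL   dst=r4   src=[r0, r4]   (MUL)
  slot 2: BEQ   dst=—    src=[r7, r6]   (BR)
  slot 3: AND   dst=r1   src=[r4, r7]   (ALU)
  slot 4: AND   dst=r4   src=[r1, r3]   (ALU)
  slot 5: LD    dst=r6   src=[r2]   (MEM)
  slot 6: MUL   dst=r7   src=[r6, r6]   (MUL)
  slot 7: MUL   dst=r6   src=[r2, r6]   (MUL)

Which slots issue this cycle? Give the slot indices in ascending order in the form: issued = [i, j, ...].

issued = [0, 1, 5]

(0) want 1×MEM +2rd +0wr — yes → AL3|MU1|ME1|BR1|rd3|wr3
(1) want 1×MUL +2rd +1wr — yes → AL3|MU0|ME1|BR1|rd1|wr2
(2) want 1×BR +2rd +0wr — RD_PORT → AL3|MU0|ME1|BR1|rd1|wr2
(3) want 1×ALU +2rd +1wr — RD_PORT → AL3|MU0|ME1|BR1|rd1|wr2
(4) want 1×ALU +2rd +1wr — RD_PORT → AL3|MU0|ME1|BR1|rd1|wr2
(5) want 1×MEM +1rd +1wr — yes → AL3|MU0|ME0|BR1|rd0|wr1
(6) want 1×MUL +1rd +1wr — FU → AL3|MU0|ME0|BR1|rd0|wr1
(7) want 1×MUL +2rd +1wr — FU → AL3|MU0|ME0|BR1|rd0|wr1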